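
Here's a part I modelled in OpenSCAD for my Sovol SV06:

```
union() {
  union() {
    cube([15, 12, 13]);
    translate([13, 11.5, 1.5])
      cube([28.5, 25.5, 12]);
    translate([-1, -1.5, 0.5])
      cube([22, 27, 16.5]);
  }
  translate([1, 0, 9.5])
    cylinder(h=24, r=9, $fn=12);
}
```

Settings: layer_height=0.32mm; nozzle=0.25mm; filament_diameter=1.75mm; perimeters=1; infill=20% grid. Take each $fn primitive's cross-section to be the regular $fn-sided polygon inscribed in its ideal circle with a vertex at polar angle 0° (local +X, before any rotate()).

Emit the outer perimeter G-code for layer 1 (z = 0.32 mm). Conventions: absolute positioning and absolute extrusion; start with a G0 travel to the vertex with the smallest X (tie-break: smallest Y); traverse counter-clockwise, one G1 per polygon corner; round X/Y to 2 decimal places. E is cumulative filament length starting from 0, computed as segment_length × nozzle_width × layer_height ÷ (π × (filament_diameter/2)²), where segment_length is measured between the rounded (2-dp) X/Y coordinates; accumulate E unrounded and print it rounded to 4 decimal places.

G0 X0.00 Y0.00 Z0.32
G1 X15.00 Y0.00 E0.4989
G1 X15.00 Y12.00 E0.8980
G1 X0.00 Y12.00 E1.3969
G1 X0.00 Y0.00 E1.7960

At z = 0.32 mm: the cube (footprint 15×12) is included at this height; the cube at (13, 11.5) is absent (z outside [1.5, 13.5]); the cube at (-1, -1.5) does not reach this height (z outside [0.5, 17]); Merging all regions: only the 15×12 cube is present, so the union is just that shape — 1 connected region; the cylinder at (1, 0) does not reach this height (z outside [9.5, 33.5]); Taking the union: only the result so far is present, so the union is just that shape — 1 connected region. The outline is a single polygon with 4 vertices. Extrusion per mm of travel: 0.25 × 0.32 / (π × 0.875²) = 0.033260. Accumulating E over each segment gives final E = 1.7960.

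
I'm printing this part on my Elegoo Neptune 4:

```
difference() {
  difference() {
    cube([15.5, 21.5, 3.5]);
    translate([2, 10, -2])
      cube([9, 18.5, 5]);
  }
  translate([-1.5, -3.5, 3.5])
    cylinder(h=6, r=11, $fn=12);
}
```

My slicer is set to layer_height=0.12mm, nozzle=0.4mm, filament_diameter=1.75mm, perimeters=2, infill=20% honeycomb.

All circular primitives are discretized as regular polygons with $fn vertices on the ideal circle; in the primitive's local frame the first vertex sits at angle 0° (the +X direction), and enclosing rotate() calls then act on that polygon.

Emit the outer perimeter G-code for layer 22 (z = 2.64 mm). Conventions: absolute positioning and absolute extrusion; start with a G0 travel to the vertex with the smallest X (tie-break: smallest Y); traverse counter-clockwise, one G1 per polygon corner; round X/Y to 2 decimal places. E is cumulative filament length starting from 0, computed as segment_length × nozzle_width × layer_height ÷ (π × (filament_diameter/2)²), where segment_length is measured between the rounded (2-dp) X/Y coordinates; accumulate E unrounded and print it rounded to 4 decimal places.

G0 X0.00 Y0.00 Z2.64
G1 X15.50 Y0.00 E0.3093
G1 X15.50 Y21.50 E0.7384
G1 X11.00 Y21.50 E0.8282
G1 X11.00 Y10.00 E1.0577
G1 X2.00 Y10.00 E1.2373
G1 X2.00 Y21.50 E1.4668
G1 X0.00 Y21.50 E1.5067
G1 X0.00 Y0.00 E1.9357

At z = 2.64 mm: the cube (footprint 15.5×21.5) is included at this height; the cube at (2, 10) is present — its section is the full 9×18.5 rectangle; After the difference (first − rest): starting from the 15.5×21.5 cube, the 9×18.5 cube at (2, 10) partially overlaps it — only the 103.50 mm² overlap (of its 166.50 mm²) is removed, clipping the outline — 1 connected region; the cylinder at (-1.5, -3.5) is absent (z outside [3.5, 9.5]); Subtracting the remaining from the first: none of the subtracted shapes is present at this height, so that combined region is unchanged — 1 connected region. The outline is a single polygon with 8 vertices. Extrusion per mm of travel: 0.4 × 0.12 / (π × 0.875²) = 0.019956. Accumulating E over each segment gives final E = 1.9357.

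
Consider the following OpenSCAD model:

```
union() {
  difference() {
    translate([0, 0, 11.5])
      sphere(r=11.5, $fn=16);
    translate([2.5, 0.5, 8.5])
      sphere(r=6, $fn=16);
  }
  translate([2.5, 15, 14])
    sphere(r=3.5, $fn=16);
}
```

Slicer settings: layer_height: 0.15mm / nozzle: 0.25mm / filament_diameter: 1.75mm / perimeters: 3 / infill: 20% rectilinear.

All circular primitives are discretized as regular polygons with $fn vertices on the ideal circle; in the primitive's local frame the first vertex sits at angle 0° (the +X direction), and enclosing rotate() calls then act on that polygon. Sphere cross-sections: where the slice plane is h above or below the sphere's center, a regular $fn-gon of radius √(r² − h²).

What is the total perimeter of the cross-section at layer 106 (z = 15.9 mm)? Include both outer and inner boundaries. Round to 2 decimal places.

84.68 mm

At z = 15.9 mm: the r=11.5 sphere slices to a regular 16-gon of circumradius 10.625 (√(r²−h²) with h=4.4 from center) (perimeter = 2·16·10.625·sin(180°/16) = 66.33 mm); the sphere at (2.5, 0.5) does not reach this height (|z−center|=7.400 > r=6); After the difference (first − rest): none of the subtracted shapes is present at this height, so the r=11.5 sphere is unchanged — boundary = 66.33 mm; the r=3.5 sphere at (2.5, 15) contributes a regular 16-gon of circumradius √(3.5²−1.9²) = 2.939 (perimeter = 2·16·2.939·sin(180°/16) = 18.35 mm); Combining (union): the 2 present regions are separate (no shared area or edge), so areas and boundary lengths simply add and each stays a separate island — boundary = 84.68 mm. Overall, the cross-section has 2 separate islands. Total boundary length (outer) = 84.68 mm.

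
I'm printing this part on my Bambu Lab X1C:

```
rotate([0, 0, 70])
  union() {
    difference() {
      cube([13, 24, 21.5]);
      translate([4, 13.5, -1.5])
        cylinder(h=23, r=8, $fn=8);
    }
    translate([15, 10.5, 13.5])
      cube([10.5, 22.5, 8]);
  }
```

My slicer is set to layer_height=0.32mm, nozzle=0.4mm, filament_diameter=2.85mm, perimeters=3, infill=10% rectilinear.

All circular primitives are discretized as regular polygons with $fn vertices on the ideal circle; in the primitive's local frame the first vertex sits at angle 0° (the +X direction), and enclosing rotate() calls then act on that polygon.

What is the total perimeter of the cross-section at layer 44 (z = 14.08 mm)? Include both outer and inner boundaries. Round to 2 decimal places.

160.46 mm

At z = 14.08 mm: the cube (footprint 13×24) is included at this height (perimeter 74.00 mm); the r=8 cylinder at (4, 13.5) gives a regular 8-gon of circumradius 8 (constant along its height) (perimeter = 2·8·8.000·sin(180°/8) = 48.98 mm); After the difference (first − rest): starting from the 13×24 cube, the r=8 cylinder at (4, 13.5) partially overlaps it — only the 147.88 mm² overlap (of its 181.02 mm²) is removed, clipping the outline — boundary = 94.46 mm; the cube at (15, 10.5) (footprint 10.5×22.5) is included at this height (perimeter 66.00 mm); Taking the union: the 2 present regions are separate (no shared area or edge), so areas and boundary lengths simply add and each stays a separate island — boundary = 160.46 mm; (whole slice rotated 70° about Z — lengths, areas and connectivity unchanged). Overall, the cross-section has 2 separate islands. Total boundary length (outer) = 160.46 mm.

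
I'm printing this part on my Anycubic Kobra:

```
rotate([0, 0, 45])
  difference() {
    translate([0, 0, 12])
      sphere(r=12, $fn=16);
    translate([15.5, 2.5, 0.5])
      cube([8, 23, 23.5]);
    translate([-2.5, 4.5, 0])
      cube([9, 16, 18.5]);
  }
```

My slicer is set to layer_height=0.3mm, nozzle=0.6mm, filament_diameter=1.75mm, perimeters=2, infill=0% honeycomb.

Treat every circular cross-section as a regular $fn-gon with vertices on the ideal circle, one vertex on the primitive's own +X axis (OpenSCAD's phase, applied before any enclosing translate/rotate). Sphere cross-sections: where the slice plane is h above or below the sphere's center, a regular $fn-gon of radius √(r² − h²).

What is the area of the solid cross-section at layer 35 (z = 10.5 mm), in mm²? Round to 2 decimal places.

373.02 mm²

At z = 10.5 mm: the r=12 sphere slices to a regular 16-gon of circumradius 11.906 (√(r²−h²) with h=1.5 from center) (area = (16/2)·11.906²·sin(360°/16) = 433.96 mm²); the cube at (15.5, 2.5) (footprint 8×23) is included at this height (area 184.00 mm²); the cube at (-2.5, 4.5) (footprint 9×16) is included at this height (area 144.00 mm²); Taking the first minus the rest: starting from the r=12 sphere (433.96 mm²), the 8×23 cube at (15.5, 2.5) misses the remaining region (no effect); the 9×16 cube at (-2.5, 4.5) partially overlaps it — only the 60.94 mm² overlap (of its 144.00 mm²) is removed, clipping the outline — area = 373.02 mm²; (rotated 45° about Z; rotation is an isometry so areas/perimeters/island counts are preserved). Overall, the cross-section is a single solid region. Net area = 373.02 mm².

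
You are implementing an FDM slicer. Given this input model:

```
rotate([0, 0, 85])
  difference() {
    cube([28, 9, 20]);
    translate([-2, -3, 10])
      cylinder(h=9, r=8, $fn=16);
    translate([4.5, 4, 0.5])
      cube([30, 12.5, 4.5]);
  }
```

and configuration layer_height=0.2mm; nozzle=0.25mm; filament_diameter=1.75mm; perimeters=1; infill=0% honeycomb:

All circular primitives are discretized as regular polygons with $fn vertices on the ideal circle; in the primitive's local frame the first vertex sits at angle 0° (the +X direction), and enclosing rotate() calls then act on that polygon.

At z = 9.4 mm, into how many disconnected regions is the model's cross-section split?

At z = 9.4 mm: the 28×9 cube contributes its full rectangle; the cylinder at (-2, -3) is absent (z outside [10, 19]); the cube at (4.5, 4) does not reach this height (z outside [0.5, 5]); After the difference (first − rest): none of the subtracted shapes is present at this height, so the 28×9 cube is unchanged — 1 connected region; (rotated 85° about Z; rotation is an isometry so areas/perimeters/island counts are preserved). The result has 1 disconnected region.

1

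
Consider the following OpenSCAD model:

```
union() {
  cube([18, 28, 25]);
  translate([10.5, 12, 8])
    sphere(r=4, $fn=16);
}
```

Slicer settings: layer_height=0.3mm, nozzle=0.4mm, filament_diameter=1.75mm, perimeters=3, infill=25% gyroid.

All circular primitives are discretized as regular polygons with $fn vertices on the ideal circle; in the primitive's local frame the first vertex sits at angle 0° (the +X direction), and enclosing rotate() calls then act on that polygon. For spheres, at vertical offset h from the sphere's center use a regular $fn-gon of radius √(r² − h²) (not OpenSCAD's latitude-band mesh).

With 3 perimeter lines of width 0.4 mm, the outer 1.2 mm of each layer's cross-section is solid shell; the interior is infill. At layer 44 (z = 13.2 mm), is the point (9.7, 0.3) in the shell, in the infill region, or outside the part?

shell

At z = 13.2 mm: the cube is present — its section is the full 18×28 rectangle; the sphere at (10.5, 12) is absent (|z−center|=5.200 > r=4); Merging all regions: only the 18×28 cube is present, so the union is just that shape — 1 connected region. Overall, the cross-section is a single solid region. The nearest boundary edge runs (0.00, 0.00)→(18.00, 0.00); distance from the point to it = 0.30 mm. The point is inside the cross-section, 0.30 mm from the nearest boundary — within the 1.2 mm shell band (3 × 0.4).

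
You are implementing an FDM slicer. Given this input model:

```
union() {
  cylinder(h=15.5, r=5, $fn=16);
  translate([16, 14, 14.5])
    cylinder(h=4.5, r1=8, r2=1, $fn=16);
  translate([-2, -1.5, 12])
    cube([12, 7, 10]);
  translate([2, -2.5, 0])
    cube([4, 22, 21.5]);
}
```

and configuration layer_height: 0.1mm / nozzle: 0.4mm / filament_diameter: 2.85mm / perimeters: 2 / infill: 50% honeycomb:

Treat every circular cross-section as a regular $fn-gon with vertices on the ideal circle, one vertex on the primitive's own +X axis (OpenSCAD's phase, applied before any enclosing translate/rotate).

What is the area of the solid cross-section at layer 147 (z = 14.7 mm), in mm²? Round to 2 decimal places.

360.00 mm²

At z = 14.7 mm: the r=5 cylinder gives a regular 16-gon of circumradius 5 (constant along its height) (area = (16/2)·5.000²·sin(360°/16) = 76.54 mm²); the cone at (16, 14): at t=0.044 of its height the radius interpolates to r₁+(r₂−r₁)t = 7.689, giving a regular 16-gon of that circumradius (area = (16/2)·7.689²·sin(360°/16) = 180.99 mm²); the cube at (-2, -1.5) (footprint 12×7) is included at this height (area 84.00 mm²); the 4×22 cube at (2, -2.5) contributes its full rectangle (area 88.00 mm²); Combining (union): the regions partially overlap — summed areas 429.53 mm² minus the doubly-counted overlap 69.53 mm² gives 360.00 mm² — area = 360.00 mm². Overall, the cross-section has 2 separate islands. Net area = 360.00 mm².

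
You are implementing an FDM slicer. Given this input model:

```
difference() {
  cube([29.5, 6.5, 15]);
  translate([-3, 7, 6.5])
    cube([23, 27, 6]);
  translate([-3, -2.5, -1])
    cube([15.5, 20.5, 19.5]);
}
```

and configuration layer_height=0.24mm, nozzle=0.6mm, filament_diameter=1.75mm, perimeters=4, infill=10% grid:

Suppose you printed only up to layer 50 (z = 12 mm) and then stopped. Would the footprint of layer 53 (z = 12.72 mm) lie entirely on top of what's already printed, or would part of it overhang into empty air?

Compare the two slices. At z = 12: the cube is present — its section is the full 29.5×6.5 rectangle (area 191.75 mm²); the cube at (-3, 7) (footprint 23×27) is included at this height (area 621.00 mm²); the cube at (-3, -2.5) (footprint 15.5×20.5) is included at this height (area 317.75 mm²); Subtracting the remaining from the first: starting from the 29.5×6.5 cube (191.75 mm²), the 23×27 cube at (-3, 7) misses the remaining region (no effect); the 15.5×20.5 cube at (-3, -2.5) partially overlaps it — only the 81.25 mm² overlap (of its 317.75 mm²) is removed, clipping the outline — area = 110.50 mm². At z = 12.72: the cube (footprint 29.5×6.5) is included at this height (area 191.75 mm²); the cube at (-3, 7) is absent (z outside [6.5, 12.5]); the cube at (-3, -2.5) (footprint 15.5×20.5) is included at this height (area 317.75 mm²); Subtracting the remaining from the first: starting from the 29.5×6.5 cube (191.75 mm²), the 15.5×20.5 cube at (-3, -2.5) partially overlaps it — only the 81.25 mm² overlap (of its 317.75 mm²) is removed, clipping the outline — area = 110.50 mm². Checking containment: the cross-section at z = 12.72 is a subset of the cross-section at z = 12.

entirely on top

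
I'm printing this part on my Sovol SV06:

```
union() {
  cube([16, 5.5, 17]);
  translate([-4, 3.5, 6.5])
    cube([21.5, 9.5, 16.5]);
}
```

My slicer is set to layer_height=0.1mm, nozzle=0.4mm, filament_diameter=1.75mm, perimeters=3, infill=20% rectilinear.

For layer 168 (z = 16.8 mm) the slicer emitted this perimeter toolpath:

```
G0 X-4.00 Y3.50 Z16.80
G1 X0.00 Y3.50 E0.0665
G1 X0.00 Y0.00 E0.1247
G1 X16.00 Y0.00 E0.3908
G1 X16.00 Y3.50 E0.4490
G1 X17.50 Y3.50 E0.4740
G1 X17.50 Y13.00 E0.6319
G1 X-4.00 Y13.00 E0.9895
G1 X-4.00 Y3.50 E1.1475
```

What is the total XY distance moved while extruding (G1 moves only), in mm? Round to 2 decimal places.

69.00 mm

Sum the Euclidean lengths of each G1 segment: total = 69.00 mm.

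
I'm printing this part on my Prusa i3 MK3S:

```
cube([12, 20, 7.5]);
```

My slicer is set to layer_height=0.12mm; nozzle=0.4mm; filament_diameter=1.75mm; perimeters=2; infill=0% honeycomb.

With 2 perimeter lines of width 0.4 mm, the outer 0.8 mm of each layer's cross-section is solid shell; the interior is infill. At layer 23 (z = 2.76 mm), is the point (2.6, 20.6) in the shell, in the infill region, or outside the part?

At z = 2.76 mm: the cube (footprint 12×20) is included at this height. Overall, the cross-section is a single solid region. The nearest boundary edge runs (12.00, 20.00)→(0.00, 20.00); distance from the point to it = 0.60 mm. The point is not inside any of the regions above, so it lies outside the cross-section (0.60 mm from the nearest boundary).

outside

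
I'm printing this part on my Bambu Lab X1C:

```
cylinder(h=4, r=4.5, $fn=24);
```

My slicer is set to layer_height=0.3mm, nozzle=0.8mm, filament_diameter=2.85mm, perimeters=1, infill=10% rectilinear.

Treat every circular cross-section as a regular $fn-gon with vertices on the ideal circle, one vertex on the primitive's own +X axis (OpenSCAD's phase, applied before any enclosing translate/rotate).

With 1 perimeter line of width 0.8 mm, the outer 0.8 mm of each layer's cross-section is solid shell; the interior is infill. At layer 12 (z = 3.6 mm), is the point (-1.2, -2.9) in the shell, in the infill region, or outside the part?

At z = 3.6 mm: the cylinder: section is a regular 24-gon, circumradius r=4.5. Overall, the cross-section is a single solid region. The nearest boundary edge runs (-2.25, -3.90)→(-1.16, -4.35); distance from the point to it = 1.32 mm. The point is inside the cross-section and 1.32 mm from the nearest boundary — more than the 0.8 mm shell width (1 × 0.8), so it's in the infill interior.

infill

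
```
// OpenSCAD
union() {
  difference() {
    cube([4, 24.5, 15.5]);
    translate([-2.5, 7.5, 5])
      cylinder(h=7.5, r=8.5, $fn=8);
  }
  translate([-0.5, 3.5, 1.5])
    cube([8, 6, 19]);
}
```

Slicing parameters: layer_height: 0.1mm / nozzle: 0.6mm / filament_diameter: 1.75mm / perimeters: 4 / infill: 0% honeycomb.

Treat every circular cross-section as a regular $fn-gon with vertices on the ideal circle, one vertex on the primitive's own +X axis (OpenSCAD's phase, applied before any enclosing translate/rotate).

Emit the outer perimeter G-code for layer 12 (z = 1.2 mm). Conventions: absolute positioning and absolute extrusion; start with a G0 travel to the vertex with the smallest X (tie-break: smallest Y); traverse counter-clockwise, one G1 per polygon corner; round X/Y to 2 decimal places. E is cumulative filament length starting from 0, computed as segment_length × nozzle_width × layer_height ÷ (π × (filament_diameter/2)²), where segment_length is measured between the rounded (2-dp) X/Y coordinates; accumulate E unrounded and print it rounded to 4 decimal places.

G0 X0.00 Y0.00 Z1.20
G1 X4.00 Y0.00 E0.0998
G1 X4.00 Y24.50 E0.7109
G1 X0.00 Y24.50 E0.8107
G1 X0.00 Y0.00 E1.4219

At z = 1.2 mm: the cube is present — its section is the full 4×24.5 rectangle; the cylinder at (-2.5, 7.5) does not reach this height (z outside [5, 12.5]); After the difference (first − rest): none of the subtracted shapes is present at this height, so the 4×24.5 cube is unchanged — 1 connected region; the cube at (-0.5, 3.5) is not intersected at this z (z outside [1.5, 20.5]); Merging all regions: only that combined region is present, so the union is just that shape — 1 connected region. The outline is a single polygon with 4 vertices. Extrusion per mm of travel: 0.6 × 0.1 / (π × 0.875²) = 0.024945. Accumulating E over each segment gives final E = 1.4219.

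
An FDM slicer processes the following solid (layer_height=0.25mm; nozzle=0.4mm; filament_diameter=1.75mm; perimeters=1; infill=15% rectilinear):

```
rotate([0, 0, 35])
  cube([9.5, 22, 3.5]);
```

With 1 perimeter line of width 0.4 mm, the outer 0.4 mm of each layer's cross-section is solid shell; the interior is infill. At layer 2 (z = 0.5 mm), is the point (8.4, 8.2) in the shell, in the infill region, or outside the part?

outside

At z = 0.5 mm: the cube is present — its section is the full 9.5×22 rectangle; (rotated 35° about Z; rotation is an isometry so areas/perimeters/island counts are preserved). Overall, the cross-section is a single solid region. Undo the 35° rotation: the query point maps to (11.584, 1.899) in the un-rotated model frame. The nearest boundary edge runs (9.50, 0.00)→(9.50, 22.00); distance from the point to it = 2.08 mm. The point is not inside any of the regions above, so it lies outside the cross-section (2.08 mm from the nearest boundary).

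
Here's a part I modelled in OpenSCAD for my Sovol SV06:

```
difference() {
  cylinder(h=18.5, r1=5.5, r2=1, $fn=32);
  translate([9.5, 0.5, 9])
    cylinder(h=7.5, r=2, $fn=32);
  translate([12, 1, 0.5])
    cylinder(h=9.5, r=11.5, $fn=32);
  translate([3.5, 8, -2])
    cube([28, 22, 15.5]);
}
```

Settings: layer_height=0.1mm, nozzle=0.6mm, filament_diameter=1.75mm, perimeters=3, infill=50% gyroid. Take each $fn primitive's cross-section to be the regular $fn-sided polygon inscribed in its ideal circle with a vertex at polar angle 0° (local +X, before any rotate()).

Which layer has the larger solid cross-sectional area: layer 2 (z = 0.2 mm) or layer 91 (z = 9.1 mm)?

Layer 2 (z = 0.2): the cone contributes a regular 32-gon of circumradius 5.451 (interpolated between r1=5.5 and r2=1 at t=0.011) (area = (32/2)·5.451²·sin(360°/32) = 92.76 mm²); the cylinder at (9.5, 0.5) does not reach this height (z outside [9, 16.5]); the cylinder at (12, 1) is absent (z outside [0.5, 10]); the cube at (3.5, 8) (footprint 28×22) is included at this height (area 616.00 mm²); Taking the first minus the rest: starting from the cone (92.76 mm²), the 28×22 cube at (3.5, 8) misses the remaining region (no effect) — area = 92.76 mm². So its area = 92.76 mm². Layer 91 (z = 9.1): the cone contributes a regular 32-gon of circumradius 3.286 (interpolated between r1=5.5 and r2=1 at t=0.492) (area = (32/2)·3.286²·sin(360°/32) = 33.71 mm²); the cylinder at (9.5, 0.5): section is a regular 32-gon, circumradius r=2 (area = (32/2)·2.000²·sin(360°/32) = 12.49 mm²); the cylinder at (12, 1): section is a regular 32-gon, circumradius r=11.5 (area = (32/2)·11.500²·sin(360°/32) = 412.81 mm²); the 28×22 cube at (3.5, 8) contributes its full rectangle (area 616.00 mm²); Taking the first minus the rest: starting from the cone (33.71 mm²), the r=2 cylinder at (9.5, 0.5) misses the remaining region (no effect); the r=11.5 cylinder at (12, 1) partially overlaps it — only the 12.14 mm² overlap (of its 412.81 mm²) is removed, clipping the outline; the 28×22 cube at (3.5, 8) misses the remaining region (no effect) — area = 21.58 mm². So its area = 21.58 mm². Layer 2 is larger (92.76 vs 21.58 mm²).

layer 2 (z = 0.2 mm)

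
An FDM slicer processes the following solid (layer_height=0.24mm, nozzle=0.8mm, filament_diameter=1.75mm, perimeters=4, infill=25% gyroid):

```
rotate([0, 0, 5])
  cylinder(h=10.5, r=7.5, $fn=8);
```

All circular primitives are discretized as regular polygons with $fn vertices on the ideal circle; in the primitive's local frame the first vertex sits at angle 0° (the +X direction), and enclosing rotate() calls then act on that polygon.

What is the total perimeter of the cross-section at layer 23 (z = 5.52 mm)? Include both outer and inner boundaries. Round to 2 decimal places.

45.92 mm

At z = 5.52 mm: the r=7.5 cylinder gives a regular 8-gon of circumradius 7.5 (constant along its height) (perimeter = 2·8·7.500·sin(180°/8) = 45.92 mm); (whole slice rotated 5° about Z — lengths, areas and connectivity unchanged). Overall, the cross-section is a single solid region. Total boundary length (outer) = 45.92 mm.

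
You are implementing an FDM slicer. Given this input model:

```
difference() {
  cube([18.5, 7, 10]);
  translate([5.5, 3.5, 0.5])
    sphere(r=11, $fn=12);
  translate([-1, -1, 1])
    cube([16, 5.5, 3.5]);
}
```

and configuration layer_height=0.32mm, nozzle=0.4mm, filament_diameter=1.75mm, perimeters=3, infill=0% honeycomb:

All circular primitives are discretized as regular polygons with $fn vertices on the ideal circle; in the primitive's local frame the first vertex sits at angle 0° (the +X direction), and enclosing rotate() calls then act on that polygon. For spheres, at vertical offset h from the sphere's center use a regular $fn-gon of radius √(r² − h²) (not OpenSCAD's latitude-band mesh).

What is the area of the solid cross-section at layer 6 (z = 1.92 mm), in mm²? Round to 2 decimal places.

At z = 1.92 mm: the 18.5×7 cube contributes its full rectangle (area 129.50 mm²); the r=11 sphere at (5.5, 3.5) slices to a regular 12-gon of circumradius 10.908 (√(r²−h²) with h=1.42 from center) (area = (12/2)·10.908²·sin(360°/12) = 356.95 mm²); the 16×5.5 cube at (-1, -1) contributes its full rectangle (area 88.00 mm²); After the difference (first − rest): starting from the 18.5×7 cube (129.50 mm²), the r=11 sphere at (5.5, 3.5) partially overlaps it — only the 111.57 mm² overlap (of its 356.95 mm²) is removed, clipping the outline; the 16×5.5 cube at (-1, -1) misses the remaining region (no effect) — area = 17.93 mm². Overall, the cross-section is a single solid region. Net area = 17.93 mm².

17.93 mm²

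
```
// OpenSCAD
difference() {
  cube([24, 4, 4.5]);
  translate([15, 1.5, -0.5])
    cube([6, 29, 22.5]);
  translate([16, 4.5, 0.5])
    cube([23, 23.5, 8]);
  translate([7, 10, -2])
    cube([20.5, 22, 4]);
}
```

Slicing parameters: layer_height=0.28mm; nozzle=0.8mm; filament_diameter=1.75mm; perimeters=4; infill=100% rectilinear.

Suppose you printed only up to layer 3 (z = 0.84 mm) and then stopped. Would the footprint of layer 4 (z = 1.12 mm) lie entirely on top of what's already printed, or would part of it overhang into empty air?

Compare the two slices. At z = 0.84: the 24×4 cube contributes its full rectangle (area 96.00 mm²); the cube at (15, 1.5) (footprint 6×29) is included at this height (area 174.00 mm²); the 23×23.5 cube at (16, 4.5) contributes its full rectangle (area 540.50 mm²); the 20.5×22 cube at (7, 10) contributes its full rectangle (area 451.00 mm²); Taking the first minus the rest: starting from the 24×4 cube (96.00 mm²), the 6×29 cube at (15, 1.5) partially overlaps it — only the 15.00 mm² overlap (of its 174.00 mm²) is removed, clipping the outline; the 23×23.5 cube at (16, 4.5) misses the remaining region (no effect); the 20.5×22 cube at (7, 10) misses the remaining region (no effect) — area = 81.00 mm². At z = 1.12: the 24×4 cube contributes its full rectangle (area 96.00 mm²); the cube at (15, 1.5) is present — its section is the full 6×29 rectangle (area 174.00 mm²); the 23×23.5 cube at (16, 4.5) contributes its full rectangle (area 540.50 mm²); the 20.5×22 cube at (7, 10) contributes its full rectangle (area 451.00 mm²); Taking the first minus the rest: starting from the 24×4 cube (96.00 mm²), the 6×29 cube at (15, 1.5) partially overlaps it — only the 15.00 mm² overlap (of its 174.00 mm²) is removed, clipping the outline; the 23×23.5 cube at (16, 4.5) misses the remaining region (no effect); the 20.5×22 cube at (7, 10) misses the remaining region (no effect) — area = 81.00 mm². Checking containment: the cross-section at z = 1.12 is a subset of the cross-section at z = 0.84.

entirely on top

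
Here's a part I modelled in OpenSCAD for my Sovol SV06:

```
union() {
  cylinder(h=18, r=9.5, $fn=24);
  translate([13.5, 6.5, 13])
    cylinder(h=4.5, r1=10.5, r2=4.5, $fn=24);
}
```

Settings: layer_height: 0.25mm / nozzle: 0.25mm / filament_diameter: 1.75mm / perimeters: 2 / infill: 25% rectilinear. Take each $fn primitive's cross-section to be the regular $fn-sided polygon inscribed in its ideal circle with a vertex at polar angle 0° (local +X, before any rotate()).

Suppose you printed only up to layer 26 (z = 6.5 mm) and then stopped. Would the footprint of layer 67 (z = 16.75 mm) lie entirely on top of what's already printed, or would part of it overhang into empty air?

part overhangs

Compare the two slices. At z = 6.5: the r=9.5 cylinder gives a regular 24-gon of circumradius 9.5 (constant along its height) (area = (24/2)·9.500²·sin(360°/24) = 280.30 mm²); the cone at (13.5, 6.5) does not reach this height (z outside [13, 17.5]); Combining (union): only the r=9.5 cylinder is present, so the union is just that shape — area = 280.30 mm². At z = 16.75: the cylinder: section is a regular 24-gon, circumradius r=9.5 (area = (24/2)·9.500²·sin(360°/24) = 280.30 mm²); the cone at (13.5, 6.5) (r1=10.5→r2=4.5) has section circumradius 5.500 here — a regular 24-gon (area = (24/2)·5.500²·sin(360°/24) = 93.95 mm²); Combining (union): the 2 present regions are separate (no shared area or edge), so areas and boundary lengths simply add and each stays a separate island — area = 374.25 mm². Checking containment: at z = 16.75 the cross-section extends beyond the z = 6.5 cross-section by about 93.95 mm².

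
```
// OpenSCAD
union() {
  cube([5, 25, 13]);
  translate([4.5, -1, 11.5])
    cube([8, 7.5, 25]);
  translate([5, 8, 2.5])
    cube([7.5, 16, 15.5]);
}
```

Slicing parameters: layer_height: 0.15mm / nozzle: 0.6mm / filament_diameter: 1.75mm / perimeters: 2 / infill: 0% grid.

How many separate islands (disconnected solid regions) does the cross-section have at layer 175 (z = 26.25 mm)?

At z = 26.25 mm: the cube is absent (z outside [0, 13]); the cube at (4.5, -1) (footprint 8×7.5) is included at this height; the cube at (5, 8) does not reach this height (z outside [2.5, 18]); Merging all regions: only the 8×7.5 cube at (4.5, -1) is present, so the union is just that shape — 1 connected region. Overall, the cross-section is a single solid region. Island count = 1.

1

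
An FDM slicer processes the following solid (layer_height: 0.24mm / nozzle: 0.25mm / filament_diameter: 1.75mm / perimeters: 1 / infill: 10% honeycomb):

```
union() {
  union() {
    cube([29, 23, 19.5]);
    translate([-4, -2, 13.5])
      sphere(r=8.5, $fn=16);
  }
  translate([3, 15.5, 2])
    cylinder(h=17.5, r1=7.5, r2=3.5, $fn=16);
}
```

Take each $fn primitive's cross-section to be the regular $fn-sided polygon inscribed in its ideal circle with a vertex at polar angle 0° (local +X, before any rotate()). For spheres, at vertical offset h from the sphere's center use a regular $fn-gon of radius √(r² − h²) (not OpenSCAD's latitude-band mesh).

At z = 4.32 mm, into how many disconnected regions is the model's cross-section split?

1

At z = 4.32 mm: the cube is present — its section is the full 29×23 rectangle; the sphere at (-4, -2) is absent (|z−center|=9.180 > r=8.5); Merging all regions: only the 29×23 cube is present, so the union is just that shape — 1 connected region; the cone at (3, 15.5) (r1=7.5→r2=3.5) has section circumradius 6.970 here — a regular 16-gon; Merging all regions: the regions partially overlap (shared area 114.33 mm²), so overlapping operands fuse into one piece — 1 connected region. The result has 1 disconnected region.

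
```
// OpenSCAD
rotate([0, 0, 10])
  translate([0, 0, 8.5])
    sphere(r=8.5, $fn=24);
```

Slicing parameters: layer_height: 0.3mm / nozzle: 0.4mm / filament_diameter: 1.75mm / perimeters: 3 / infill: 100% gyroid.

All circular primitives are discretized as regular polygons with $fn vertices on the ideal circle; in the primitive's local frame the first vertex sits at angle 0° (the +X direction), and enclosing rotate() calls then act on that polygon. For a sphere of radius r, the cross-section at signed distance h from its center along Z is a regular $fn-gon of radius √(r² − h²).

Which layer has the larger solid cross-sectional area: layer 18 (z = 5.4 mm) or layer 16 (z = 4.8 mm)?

layer 18 (z = 5.4 mm)

Layer 18 (z = 5.4): the sphere: section is a regular 24-gon, circumradius = √(r²−h²) = √(8.5²−3.1²) = 7.915 (area = (24/2)·7.915²·sin(360°/24) = 194.55 mm²); (whole slice rotated 10° about Z — lengths, areas and connectivity unchanged). So its area = 194.55 mm². Layer 16 (z = 4.8): the r=8.5 sphere slices to a regular 24-gon of circumradius 7.652 (√(r²−h²) with h=3.7 from center) (area = (24/2)·7.652²·sin(360°/24) = 181.88 mm²); (rotated 10° about Z; rotation is an isometry so areas/perimeters/island counts are preserved). So its area = 181.88 mm². Layer 18 is larger (194.55 vs 181.88 mm²).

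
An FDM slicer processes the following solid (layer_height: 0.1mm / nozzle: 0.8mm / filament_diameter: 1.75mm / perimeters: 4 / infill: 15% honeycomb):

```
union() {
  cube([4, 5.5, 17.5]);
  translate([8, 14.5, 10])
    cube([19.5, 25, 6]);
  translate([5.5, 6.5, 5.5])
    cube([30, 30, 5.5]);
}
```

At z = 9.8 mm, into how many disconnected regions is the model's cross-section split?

At z = 9.8 mm: the 4×5.5 cube contributes its full rectangle; the cube at (8, 14.5) does not reach this height (z outside [10, 16]); the cube at (5.5, 6.5) is present — its section is the full 30×30 rectangle; Merging all regions: the 2 present regions are separate (no shared area or edge), so areas and boundary lengths simply add and each stays a separate island — 2 connected regions. The result has 2 disconnected regions.

2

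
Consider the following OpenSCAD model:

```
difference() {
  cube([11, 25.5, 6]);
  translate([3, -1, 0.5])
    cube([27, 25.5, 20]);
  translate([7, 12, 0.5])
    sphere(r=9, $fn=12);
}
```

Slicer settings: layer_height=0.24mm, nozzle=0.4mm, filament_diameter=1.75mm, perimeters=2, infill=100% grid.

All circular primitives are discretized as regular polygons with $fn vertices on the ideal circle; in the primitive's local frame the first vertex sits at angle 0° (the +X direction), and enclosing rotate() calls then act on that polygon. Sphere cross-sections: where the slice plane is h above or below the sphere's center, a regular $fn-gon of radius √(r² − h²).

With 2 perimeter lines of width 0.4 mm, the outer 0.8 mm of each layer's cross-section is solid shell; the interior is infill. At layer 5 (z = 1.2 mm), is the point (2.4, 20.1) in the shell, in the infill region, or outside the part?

shell

At z = 1.2 mm: the 11×25.5 cube contributes its full rectangle; the 27×25.5 cube at (3, -1) contributes its full rectangle; the sphere at (7, 12): section is a regular 12-gon, circumradius = √(r²−h²) = √(9²−0.7²) = 8.973; After the difference (first − rest): starting from the 11×25.5 cube, the 27×25.5 cube at (3, -1) partially overlaps it — only the 196.00 mm² overlap (of its 688.50 mm²) is removed, clipping the outline; the r=9 sphere at (7, 12) partially overlaps it — only the 40.37 mm² overlap (of its 241.53 mm²) is removed, clipping the outline — 2 connected regions. Overall, the cross-section has 2 separate islands. The nearest boundary edge runs (3.00, 19.90)→(2.51, 19.77); distance from the point to it = 0.35 mm. (Shell/infill is judged within the island containing the point — the largest one.) The point is inside the cross-section, 0.35 mm from the nearest boundary — within the 0.8 mm shell band (2 × 0.4).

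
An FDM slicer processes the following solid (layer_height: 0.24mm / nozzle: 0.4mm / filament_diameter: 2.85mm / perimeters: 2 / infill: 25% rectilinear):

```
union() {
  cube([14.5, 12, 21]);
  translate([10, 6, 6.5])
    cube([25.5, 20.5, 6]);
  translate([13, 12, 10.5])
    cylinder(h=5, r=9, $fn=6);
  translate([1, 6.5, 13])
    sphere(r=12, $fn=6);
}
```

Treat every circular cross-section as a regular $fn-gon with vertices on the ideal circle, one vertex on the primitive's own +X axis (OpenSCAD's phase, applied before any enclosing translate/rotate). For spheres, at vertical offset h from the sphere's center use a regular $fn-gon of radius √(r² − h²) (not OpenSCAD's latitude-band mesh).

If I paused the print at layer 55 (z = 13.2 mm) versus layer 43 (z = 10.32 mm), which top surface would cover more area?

layer 43 (z = 10.32 mm)

Layer 55 (z = 13.2): the 14.5×12 cube contributes its full rectangle (area 174.00 mm²); the cube at (10, 6) does not reach this height (z outside [6.5, 12.5]); the cylinder at (13, 12): section is a regular 6-gon, circumradius r=9 (area = (6/2)·9.000²·sin(360°/6) = 210.44 mm²); the sphere at (1, 6.5): section is a regular 6-gon, circumradius = √(r²−h²) = √(12²−0.2²) = 11.998 (area = (6/2)·11.998²·sin(360°/6) = 374.02 mm²); Combining (union): the regions partially overlap — summed areas 758.46 mm² minus the doubly-counted overlap 214.02 mm² gives 544.44 mm² — area = 544.44 mm². So its area = 544.44 mm². Layer 43 (z = 10.32): the 14.5×12 cube contributes its full rectangle (area 174.00 mm²); the 25.5×20.5 cube at (10, 6) contributes its full rectangle (area 522.75 mm²); the cylinder at (13, 12) is not intersected at this z (z outside [10.5, 15.5]); the sphere at (1, 6.5): section is a regular 6-gon, circumradius = √(r²−h²) = √(12²−2.68²) = 11.697 (area = (6/2)·11.697²·sin(360°/6) = 355.46 mm²); Merging all regions: the regions partially overlap — summed areas 1052.21 mm² minus the doubly-counted overlap 158.43 mm² gives 893.78 mm² — area = 893.78 mm². So its area = 893.78 mm². Layer 43 is larger (893.78 vs 544.44 mm²).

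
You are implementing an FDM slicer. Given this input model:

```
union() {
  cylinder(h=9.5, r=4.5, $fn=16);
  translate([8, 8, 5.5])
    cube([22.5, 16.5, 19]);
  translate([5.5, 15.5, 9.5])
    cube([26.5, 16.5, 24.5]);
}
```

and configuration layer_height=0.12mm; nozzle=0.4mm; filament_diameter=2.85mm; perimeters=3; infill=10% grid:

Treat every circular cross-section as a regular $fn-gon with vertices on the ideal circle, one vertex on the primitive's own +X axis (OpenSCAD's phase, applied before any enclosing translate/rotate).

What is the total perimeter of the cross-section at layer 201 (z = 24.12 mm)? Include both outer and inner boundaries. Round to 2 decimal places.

101.00 mm

At z = 24.12 mm: the cylinder is not intersected at this z (z outside [0, 9.5]); the cube at (8, 8) (footprint 22.5×16.5) is included at this height (perimeter 78.00 mm); the cube at (5.5, 15.5) (footprint 26.5×16.5) is included at this height (perimeter 86.00 mm); Combining (union): the regions partially overlap (shared area 202.50 mm²), so the edge portions inside another operand are dropped and the merged outline is re-measured after clipping — boundary = 101.00 mm. Overall, the cross-section is a single solid region. Total boundary length (outer) = 101.00 mm.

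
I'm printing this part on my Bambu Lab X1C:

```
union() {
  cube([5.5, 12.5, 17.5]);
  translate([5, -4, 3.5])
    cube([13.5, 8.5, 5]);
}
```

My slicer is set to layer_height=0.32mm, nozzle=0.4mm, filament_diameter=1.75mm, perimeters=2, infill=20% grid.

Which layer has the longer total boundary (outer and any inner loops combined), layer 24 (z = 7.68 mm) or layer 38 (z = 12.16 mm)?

Layer 24 (z = 7.68): the cube is present — its section is the full 5.5×12.5 rectangle (perimeter 36.00 mm); the cube at (5, -4) (footprint 13.5×8.5) is included at this height (perimeter 44.00 mm); Taking the union: the regions partially overlap (shared area 2.25 mm²), so the edge portions inside another operand are dropped and the merged outline is re-measured after clipping — boundary = 70.00 mm. So its perimeter = 70.00 mm. Layer 38 (z = 12.16): the cube is present — its section is the full 5.5×12.5 rectangle (perimeter 36.00 mm); the cube at (5, -4) is absent (z outside [3.5, 8.5]); Taking the union: only the 5.5×12.5 cube is present, so the union is just that shape — boundary = 36.00 mm. So its perimeter = 36.00 mm. Layer 24 is larger (70.00 vs 36.00 mm).

layer 24 (z = 7.68 mm)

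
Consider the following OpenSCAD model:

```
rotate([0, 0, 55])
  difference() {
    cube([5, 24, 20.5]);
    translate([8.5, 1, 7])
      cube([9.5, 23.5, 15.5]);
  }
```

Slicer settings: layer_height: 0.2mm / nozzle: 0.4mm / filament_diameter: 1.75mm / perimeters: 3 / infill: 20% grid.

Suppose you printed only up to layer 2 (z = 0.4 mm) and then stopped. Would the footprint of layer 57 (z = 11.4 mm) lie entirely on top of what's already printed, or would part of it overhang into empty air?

entirely on top

Compare the two slices. At z = 0.4: the cube (footprint 5×24) is included at this height (area 120.00 mm²); the cube at (8.5, 1) is not intersected at this z (z outside [7, 22.5]); After the difference (first − rest): none of the subtracted shapes is present at this height, so the 5×24 cube is unchanged — area = 120.00 mm²; (whole slice rotated 55° about Z — lengths, areas and connectivity unchanged). At z = 11.4: the 5×24 cube contributes its full rectangle (area 120.00 mm²); the 9.5×23.5 cube at (8.5, 1) contributes its full rectangle (area 223.25 mm²); Taking the first minus the rest: starting from the 5×24 cube (120.00 mm²), the 9.5×23.5 cube at (8.5, 1) misses the remaining region (no effect) — area = 120.00 mm²; (rotated 55° about Z; rotation is an isometry so areas/perimeters/island counts are preserved). Checking containment: the cross-section at z = 11.4 is a subset of the cross-section at z = 0.4.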